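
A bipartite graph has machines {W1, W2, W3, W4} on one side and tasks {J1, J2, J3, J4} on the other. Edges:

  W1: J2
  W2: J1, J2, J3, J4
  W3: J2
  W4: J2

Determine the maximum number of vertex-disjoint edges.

2

Unit-capacity flow: source→left, listed edges, right→sink; max matching = max flow.
Augmenting path W1→J2 (+1); matched 1.
Augmenting path W2→J1 (+1); matched 2.
No augmenting path remains; maximum matching = 2.
König certificate: {W2, J2} is a vertex cover of size 2 (every listed pair touches it), so no matching can be larger.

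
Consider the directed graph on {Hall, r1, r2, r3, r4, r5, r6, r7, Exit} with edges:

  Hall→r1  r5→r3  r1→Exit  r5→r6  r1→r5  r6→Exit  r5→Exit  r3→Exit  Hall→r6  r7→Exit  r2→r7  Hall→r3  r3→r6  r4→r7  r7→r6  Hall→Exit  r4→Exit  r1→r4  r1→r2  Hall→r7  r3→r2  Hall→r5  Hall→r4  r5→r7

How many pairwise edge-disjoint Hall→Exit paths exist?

7

Assign every edge capacity 1; by Menger, the answer equals the max flow.
Path Hall→Exit (+1); total 1.
Path Hall→r1→Exit (+1); total 2.
Path Hall→r3→Exit (+1); total 3.
Path Hall→r4→Exit (+1); total 4.
Path Hall→r5→Exit (+1); total 5.
Path Hall→r6→Exit (+1); total 6.
Path Hall→r7→Exit (+1); total 7.
No residual Hall→Exit path; max flow = 7.
Certifying cut of size 7: {Hall→Exit, Hall→r1, Hall→r3, Hall→r4, Hall→r5, Hall→r6, Hall→r7}.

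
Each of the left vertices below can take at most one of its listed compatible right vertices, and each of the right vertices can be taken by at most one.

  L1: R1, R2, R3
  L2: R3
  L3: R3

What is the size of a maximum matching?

2

Unit-capacity flow: source→left, listed edges, right→sink; max matching = max flow.
Augmenting path L1→R1 (+1); matched 1.
Augmenting path L2→R3 (+1); matched 2.
No augmenting path remains; maximum matching = 2.
König certificate: {L1, R3} is a vertex cover of size 2 (every listed pair touches it), so no matching can be larger.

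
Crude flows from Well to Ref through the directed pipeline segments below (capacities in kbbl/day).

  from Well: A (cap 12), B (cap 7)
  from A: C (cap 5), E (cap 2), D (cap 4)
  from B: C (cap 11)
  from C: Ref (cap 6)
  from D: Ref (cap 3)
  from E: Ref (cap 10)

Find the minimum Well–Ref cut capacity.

11

Augment Well→A→C→Ref: bottleneck 5, flow now 5.
Augment Well→A→D→Ref: bottleneck 3, flow now 8.
Augment Well→A→E→Ref: bottleneck 2, flow now 10.
Augment Well→B→C→Ref: bottleneck 1, flow now 11.
No augmenting path remains; maximum flow = 11.
By max-flow min-cut, the minimum cut capacity equals the max flow.
In the residual graph, reachable from Well: {Well, A, B, C, D}.
Min-cut edges: A→E (2), C→Ref (6), D→Ref (3); capacity 2 + 6 + 3 = 11.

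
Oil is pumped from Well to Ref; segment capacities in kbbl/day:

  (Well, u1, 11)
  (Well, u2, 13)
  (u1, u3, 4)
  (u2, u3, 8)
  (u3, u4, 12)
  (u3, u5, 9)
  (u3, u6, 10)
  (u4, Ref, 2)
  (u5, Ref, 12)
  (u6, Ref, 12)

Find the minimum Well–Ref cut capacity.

Augment Well→u1→u3→u4→Ref: bottleneck 2, flow now 2.
Augment Well→u1→u3→u5→Ref: bottleneck 2, flow now 4.
Augment Well→u2→u3→u5→Ref: bottleneck 7, flow now 11.
Augment Well→u2→u3→u6→Ref: bottleneck 1, flow now 12.
No augmenting path remains; maximum flow = 12.
By max-flow min-cut, the minimum cut capacity equals the max flow.
In the residual graph, reachable from Well: {Well, u1, u2}.
Min-cut edges: u1→u3 (4), u2→u3 (8); capacity 4 + 8 = 12.

12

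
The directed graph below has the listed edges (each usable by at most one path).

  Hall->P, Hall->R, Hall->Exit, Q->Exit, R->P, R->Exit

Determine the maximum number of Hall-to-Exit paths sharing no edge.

2

Assign every edge capacity 1; by Menger, the answer equals the max flow.
Path Hall→Exit (+1); total 1.
Path Hall→R→Exit (+1); total 2.
No residual Hall→Exit path; max flow = 2.
Certifying cut of size 2: {Hall→Exit, Hall→R}.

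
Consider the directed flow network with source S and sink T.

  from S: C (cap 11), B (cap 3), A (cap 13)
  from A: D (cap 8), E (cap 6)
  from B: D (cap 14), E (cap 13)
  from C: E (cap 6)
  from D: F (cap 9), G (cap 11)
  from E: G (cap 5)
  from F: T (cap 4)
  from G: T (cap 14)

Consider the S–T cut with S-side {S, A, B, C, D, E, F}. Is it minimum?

Given cut capacity: 11 + 5 + 4 = 20.
Augment S→A→D→F→T: bottleneck 4, flow now 4.
Augment S→A→D→G→T: bottleneck 4, flow now 8.
Augment S→A→E→G→T: bottleneck 5, flow now 13.
Augment S→B→D→G→T: bottleneck 3, flow now 16.
No augmenting path remains; maximum flow = 16.
In the residual graph, reachable from S: {S, A, C, E}.
Min-cut edges: S→B (3), A→D (8), E→G (5); capacity 3 + 8 + 5 = 16.
Cut capacity 20 exceeds the max flow 16, so it is not minimum.

No — its capacity is 20, but the minimum cut has capacity 16.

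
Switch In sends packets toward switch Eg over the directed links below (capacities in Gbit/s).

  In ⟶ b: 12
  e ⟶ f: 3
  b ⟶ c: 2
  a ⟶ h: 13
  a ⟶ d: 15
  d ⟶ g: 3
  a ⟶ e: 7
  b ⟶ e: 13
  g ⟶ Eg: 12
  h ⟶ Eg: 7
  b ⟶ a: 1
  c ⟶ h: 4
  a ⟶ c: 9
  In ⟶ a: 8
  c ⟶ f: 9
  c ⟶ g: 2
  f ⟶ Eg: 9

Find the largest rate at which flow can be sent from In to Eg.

Augment In→a→h→Eg: bottleneck 7, flow now 7.
Augment In→a→c→f→Eg: bottleneck 1, flow now 8.
Augment In→b→c→f→Eg: bottleneck 2, flow now 10.
Augment In→b→e→f→Eg: bottleneck 3, flow now 13.
Augment In→b→a→c→f→Eg: bottleneck 1, flow now 14.
No augmenting path remains; maximum flow = 14.
In the residual graph, reachable from In: {In, b, e}.
Min-cut edges: In→a (8), b→a (1), b→c (2), e→f (3); capacity 8 + 1 + 2 + 3 = 14.
This cut is saturated, so no flow can exceed 14.

14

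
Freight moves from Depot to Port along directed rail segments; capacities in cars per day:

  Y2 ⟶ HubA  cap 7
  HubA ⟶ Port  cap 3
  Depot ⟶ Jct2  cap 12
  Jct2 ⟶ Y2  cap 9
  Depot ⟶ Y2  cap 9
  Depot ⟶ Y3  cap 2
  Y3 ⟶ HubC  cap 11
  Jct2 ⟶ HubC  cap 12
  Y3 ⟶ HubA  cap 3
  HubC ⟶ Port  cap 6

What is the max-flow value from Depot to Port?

Augment Depot→Y2→HubA→Port: bottleneck 3, flow now 3.
Augment Depot→Y3→HubC→Port: bottleneck 2, flow now 5.
Augment Depot→Jct2→HubC→Port: bottleneck 4, flow now 9.
No augmenting path remains; maximum flow = 9.
In the residual graph, reachable from Depot: {Depot, Y2, Y3, Jct2, HubA, HubC}.
Min-cut edges: HubA→Port (3), HubC→Port (6); capacity 3 + 6 = 9.
This cut is saturated, so no flow can exceed 9.

9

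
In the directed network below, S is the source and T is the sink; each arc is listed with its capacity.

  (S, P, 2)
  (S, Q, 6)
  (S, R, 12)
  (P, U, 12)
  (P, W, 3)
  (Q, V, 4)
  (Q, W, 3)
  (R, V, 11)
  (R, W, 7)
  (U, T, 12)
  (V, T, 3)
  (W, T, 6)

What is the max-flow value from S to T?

11

Augment S→P→U→T: bottleneck 2, flow now 2.
Augment S→Q→V→T: bottleneck 3, flow now 5.
Augment S→Q→W→T: bottleneck 3, flow now 8.
Augment S→R→W→T: bottleneck 3, flow now 11.
No augmenting path remains; maximum flow = 11.
In the residual graph, reachable from S: {S, Q, R, V, W}.
Min-cut edges: S→P (2), V→T (3), W→T (6); capacity 2 + 3 + 6 = 11.
This cut is saturated, so no flow can exceed 11.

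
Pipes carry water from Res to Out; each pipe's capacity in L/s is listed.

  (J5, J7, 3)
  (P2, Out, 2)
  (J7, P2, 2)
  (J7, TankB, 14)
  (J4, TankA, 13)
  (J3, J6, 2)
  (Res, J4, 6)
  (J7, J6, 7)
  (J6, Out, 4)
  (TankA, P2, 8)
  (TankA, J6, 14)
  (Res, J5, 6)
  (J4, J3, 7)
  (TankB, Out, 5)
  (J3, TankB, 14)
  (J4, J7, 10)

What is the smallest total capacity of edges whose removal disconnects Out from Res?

9

Augment Res→J5→J7→P2→Out: bottleneck 2, flow now 2.
Augment Res→J5→J7→TankB→Out: bottleneck 1, flow now 3.
Augment Res→J4→TankA→J6→Out: bottleneck 4, flow now 7.
Augment Res→J4→J3→TankB→Out: bottleneck 2, flow now 9.
No augmenting path remains; maximum flow = 9.
By max-flow min-cut, the minimum cut capacity equals the max flow.
In the residual graph, reachable from Res: {Res, J5}.
Min-cut edges: Res→J4 (6), J5→J7 (3); capacity 6 + 3 = 9.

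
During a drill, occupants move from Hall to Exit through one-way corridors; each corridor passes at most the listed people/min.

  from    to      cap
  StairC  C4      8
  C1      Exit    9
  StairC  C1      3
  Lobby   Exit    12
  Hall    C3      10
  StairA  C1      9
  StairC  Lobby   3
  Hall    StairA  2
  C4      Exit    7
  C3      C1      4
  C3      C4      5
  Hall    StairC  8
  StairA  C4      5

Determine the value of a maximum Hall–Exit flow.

Augment Hall→StairA→C1→Exit: bottleneck 2, flow now 2.
Augment Hall→C3→C1→Exit: bottleneck 4, flow now 6.
Augment Hall→C3→C4→Exit: bottleneck 5, flow now 11.
Augment Hall→StairC→C1→Exit: bottleneck 3, flow now 14.
Augment Hall→StairC→Lobby→Exit: bottleneck 3, flow now 17.
Augment Hall→StairC→C4→Exit: bottleneck 2, flow now 19.
No augmenting path remains; maximum flow = 19.
In the residual graph, reachable from Hall: {Hall, C3}.
Min-cut edges: Hall→StairA (2), Hall→StairC (8), C3→C1 (4), C3→C4 (5); capacity 2 + 8 + 4 + 5 = 19.
This cut is saturated, so no flow can exceed 19.

19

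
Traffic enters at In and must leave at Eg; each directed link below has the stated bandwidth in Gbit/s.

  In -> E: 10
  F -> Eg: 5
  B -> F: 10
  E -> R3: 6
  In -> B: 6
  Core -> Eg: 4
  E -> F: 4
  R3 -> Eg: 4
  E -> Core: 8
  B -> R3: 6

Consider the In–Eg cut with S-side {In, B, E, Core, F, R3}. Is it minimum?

Yes — it is a minimum cut (capacity 13).

Given cut capacity: 4 + 5 + 4 = 13.
Augment In→B→F→Eg: bottleneck 5, flow now 5.
Augment In→B→R3→Eg: bottleneck 1, flow now 6.
Augment In→E→Core→Eg: bottleneck 4, flow now 10.
Augment In→E→R3→Eg: bottleneck 3, flow now 13.
No augmenting path remains; maximum flow = 13.
Cut capacity 13 equals the max flow, so it is a minimum cut.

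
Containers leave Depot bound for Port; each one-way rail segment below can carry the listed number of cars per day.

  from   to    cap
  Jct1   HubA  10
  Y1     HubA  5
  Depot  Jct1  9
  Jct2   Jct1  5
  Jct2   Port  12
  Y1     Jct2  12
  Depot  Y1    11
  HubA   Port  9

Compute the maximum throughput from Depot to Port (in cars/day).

20

Augment Depot→Y1→Jct2→Port: bottleneck 11, flow now 11.
Augment Depot→Jct1→HubA→Port: bottleneck 9, flow now 20.
No augmenting path remains; maximum flow = 20.
In the residual graph, reachable from Depot: {Depot}.
Min-cut edges: Depot→Y1 (11), Depot→Jct1 (9); capacity 11 + 9 = 20.
This cut is saturated, so no flow can exceed 20.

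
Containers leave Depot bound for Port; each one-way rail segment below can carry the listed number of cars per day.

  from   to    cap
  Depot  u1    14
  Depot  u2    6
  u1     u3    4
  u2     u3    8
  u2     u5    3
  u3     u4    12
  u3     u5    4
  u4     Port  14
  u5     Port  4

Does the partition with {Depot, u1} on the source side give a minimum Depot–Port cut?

Given cut capacity: 6 + 4 = 10.
Augment Depot→u2→u5→Port: bottleneck 3, flow now 3.
Augment Depot→u1→u3→u4→Port: bottleneck 4, flow now 7.
Augment Depot→u2→u3→u4→Port: bottleneck 3, flow now 10.
No augmenting path remains; maximum flow = 10.
Cut capacity 10 equals the max flow, so it is a minimum cut.

Yes — it is a minimum cut (capacity 10).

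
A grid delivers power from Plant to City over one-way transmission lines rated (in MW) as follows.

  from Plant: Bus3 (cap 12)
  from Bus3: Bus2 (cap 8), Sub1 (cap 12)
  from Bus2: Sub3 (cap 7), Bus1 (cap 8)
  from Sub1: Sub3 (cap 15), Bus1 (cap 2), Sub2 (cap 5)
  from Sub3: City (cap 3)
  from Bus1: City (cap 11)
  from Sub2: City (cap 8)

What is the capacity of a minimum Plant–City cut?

12

Augment Plant→Bus3→Bus2→Sub3→City: bottleneck 3, flow now 3.
Augment Plant→Bus3→Bus2→Bus1→City: bottleneck 5, flow now 8.
Augment Plant→Bus3→Sub1→Bus1→City: bottleneck 2, flow now 10.
Augment Plant→Bus3→Sub1→Sub2→City: bottleneck 2, flow now 12.
No augmenting path remains; maximum flow = 12.
By max-flow min-cut, the minimum cut capacity equals the max flow.
In the residual graph, reachable from Plant: {Plant}.
Min-cut edges: Plant→Bus3 (12); capacity 12 = 12.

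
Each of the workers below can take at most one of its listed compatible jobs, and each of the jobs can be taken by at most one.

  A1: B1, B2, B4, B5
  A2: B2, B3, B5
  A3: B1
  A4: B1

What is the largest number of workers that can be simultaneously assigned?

3

Unit-capacity flow: source→left, listed edges, right→sink; max matching = max flow.
Augmenting path A1→B1 (+1); matched 1.
Augmenting path A2→B2 (+1); matched 2.
Augmenting path A3→B1→A1→B4 (+1); matched 3.
No augmenting path remains; maximum matching = 3.
König certificate: {A1, A2, B1} is a vertex cover of size 3 (every listed pair touches it), so no matching can be larger.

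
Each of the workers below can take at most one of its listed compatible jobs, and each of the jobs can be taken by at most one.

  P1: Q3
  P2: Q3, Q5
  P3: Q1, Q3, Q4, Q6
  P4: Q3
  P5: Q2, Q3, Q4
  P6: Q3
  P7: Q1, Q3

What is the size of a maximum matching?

5

Unit-capacity flow: source→left, listed edges, right→sink; max matching = max flow.
Augmenting path P1→Q3 (+1); matched 1.
Augmenting path P2→Q5 (+1); matched 2.
Augmenting path P3→Q1 (+1); matched 3.
Augmenting path P5→Q2 (+1); matched 4.
Augmenting path P7→Q1→P3→Q4 (+1); matched 5.
No augmenting path remains; maximum matching = 5.
König certificate: {P2, P3, P5, P7, Q3} is a vertex cover of size 5 (every listed pair touches it), so no matching can be larger.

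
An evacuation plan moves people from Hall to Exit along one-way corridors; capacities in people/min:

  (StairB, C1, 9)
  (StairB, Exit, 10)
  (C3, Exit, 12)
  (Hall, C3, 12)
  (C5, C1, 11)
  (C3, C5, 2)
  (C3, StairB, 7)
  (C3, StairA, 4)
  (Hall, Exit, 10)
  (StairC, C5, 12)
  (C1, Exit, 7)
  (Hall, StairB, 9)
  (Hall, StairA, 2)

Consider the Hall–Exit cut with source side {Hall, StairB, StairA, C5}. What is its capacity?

52

Edges leaving {Hall, StairB, StairA, C5}: Hall→C3 (12), Hall→Exit (10), StairB→C1 (9), StairB→Exit (10), C5→C1 (11).
Cut capacity = 12 + 10 + 9 + 10 + 11 = 52.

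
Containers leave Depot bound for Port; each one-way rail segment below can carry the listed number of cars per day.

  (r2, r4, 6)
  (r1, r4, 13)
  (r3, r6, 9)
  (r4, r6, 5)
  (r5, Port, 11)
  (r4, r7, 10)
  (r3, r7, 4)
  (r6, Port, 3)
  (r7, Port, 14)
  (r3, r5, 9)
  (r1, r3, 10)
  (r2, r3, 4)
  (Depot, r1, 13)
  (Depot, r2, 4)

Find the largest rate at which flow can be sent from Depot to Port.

17

Augment Depot→r1→r3→r5→Port: bottleneck 9, flow now 9.
Augment Depot→r1→r3→r6→Port: bottleneck 1, flow now 10.
Augment Depot→r1→r4→r6→Port: bottleneck 2, flow now 12.
Augment Depot→r1→r4→r7→Port: bottleneck 1, flow now 13.
Augment Depot→r2→r3→r7→Port: bottleneck 4, flow now 17.
No augmenting path remains; maximum flow = 17.
In the residual graph, reachable from Depot: {Depot}.
Min-cut edges: Depot→r1 (13), Depot→r2 (4); capacity 13 + 4 = 17.
This cut is saturated, so no flow can exceed 17.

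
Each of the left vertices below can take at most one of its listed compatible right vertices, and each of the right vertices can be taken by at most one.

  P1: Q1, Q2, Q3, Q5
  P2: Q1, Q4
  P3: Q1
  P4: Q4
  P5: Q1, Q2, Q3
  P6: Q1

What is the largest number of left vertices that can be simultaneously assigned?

Unit-capacity flow: source→left, listed edges, right→sink; max matching = max flow.
Augmenting path P1→Q1 (+1); matched 1.
Augmenting path P2→Q4 (+1); matched 2.
Augmenting path P5→Q2 (+1); matched 3.
Augmenting path P3→Q1→P1→Q3 (+1); matched 4.
No augmenting path remains; maximum matching = 4.
König certificate: {P1, P5, Q1, Q4} is a vertex cover of size 4 (every listed pair touches it), so no matching can be larger.

4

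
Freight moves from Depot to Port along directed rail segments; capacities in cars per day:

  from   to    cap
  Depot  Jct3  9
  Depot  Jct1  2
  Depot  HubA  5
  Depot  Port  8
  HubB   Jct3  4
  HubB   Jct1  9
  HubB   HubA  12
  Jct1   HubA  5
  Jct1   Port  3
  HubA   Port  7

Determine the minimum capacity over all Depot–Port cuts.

Augment Depot→Port: bottleneck 8, flow now 8.
Augment Depot→Jct1→Port: bottleneck 2, flow now 10.
Augment Depot→HubA→Port: bottleneck 5, flow now 15.
No augmenting path remains; maximum flow = 15.
By max-flow min-cut, the minimum cut capacity equals the max flow.
In the residual graph, reachable from Depot: {Depot, Jct3}.
Min-cut edges: Depot→Jct1 (2), Depot→HubA (5), Depot→Port (8); capacity 2 + 5 + 8 = 15.

15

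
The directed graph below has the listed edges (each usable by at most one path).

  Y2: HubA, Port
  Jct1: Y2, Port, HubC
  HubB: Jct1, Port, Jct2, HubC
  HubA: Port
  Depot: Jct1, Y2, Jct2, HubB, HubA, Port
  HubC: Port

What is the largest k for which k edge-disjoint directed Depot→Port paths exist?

Assign every edge capacity 1; by Menger, the answer equals the max flow.
Path Depot→Port (+1); total 1.
Path Depot→HubB→Port (+1); total 2.
Path Depot→Jct1→Port (+1); total 3.
Path Depot→Y2→Port (+1); total 4.
Path Depot→HubA→Port (+1); total 5.
No residual Depot→Port path; max flow = 5.
Certifying cut of size 5: {Depot→HubA, Depot→HubB, Depot→Jct1, Depot→Port, Depot→Y2}.

5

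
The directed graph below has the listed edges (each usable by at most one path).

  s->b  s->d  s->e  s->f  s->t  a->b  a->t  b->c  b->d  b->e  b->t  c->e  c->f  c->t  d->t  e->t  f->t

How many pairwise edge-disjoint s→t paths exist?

Assign every edge capacity 1; by Menger, the answer equals the max flow.
Path s→t (+1); total 1.
Path s→b→t (+1); total 2.
Path s→d→t (+1); total 3.
Path s→e→t (+1); total 4.
Path s→f→t (+1); total 5.
No residual s→t path; max flow = 5.
Certifying cut of size 5: {s→b, s→d, s→e, s→f, s→t}.

5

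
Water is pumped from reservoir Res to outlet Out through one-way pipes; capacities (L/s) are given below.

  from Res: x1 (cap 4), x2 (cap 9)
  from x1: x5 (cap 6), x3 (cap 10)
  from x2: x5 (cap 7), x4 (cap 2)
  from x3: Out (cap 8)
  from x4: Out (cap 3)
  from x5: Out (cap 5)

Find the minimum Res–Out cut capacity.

Augment Res→x1→x3→Out: bottleneck 4, flow now 4.
Augment Res→x2→x4→Out: bottleneck 2, flow now 6.
Augment Res→x2→x5→Out: bottleneck 5, flow now 11.
No augmenting path remains; maximum flow = 11.
By max-flow min-cut, the minimum cut capacity equals the max flow.
In the residual graph, reachable from Res: {Res, x2, x5}.
Min-cut edges: Res→x1 (4), x2→x4 (2), x5→Out (5); capacity 4 + 2 + 5 = 11.

11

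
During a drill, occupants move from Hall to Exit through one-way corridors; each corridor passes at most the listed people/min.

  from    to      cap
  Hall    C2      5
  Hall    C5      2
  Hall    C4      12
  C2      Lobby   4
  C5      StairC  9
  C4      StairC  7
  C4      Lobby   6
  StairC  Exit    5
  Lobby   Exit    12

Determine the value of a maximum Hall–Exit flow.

Augment Hall→C2→Lobby→Exit: bottleneck 4, flow now 4.
Augment Hall→C5→StairC→Exit: bottleneck 2, flow now 6.
Augment Hall→C4→StairC→Exit: bottleneck 3, flow now 9.
Augment Hall→C4→Lobby→Exit: bottleneck 6, flow now 15.
No augmenting path remains; maximum flow = 15.
In the residual graph, reachable from Hall: {Hall, C2, C5, C4, StairC}.
Min-cut edges: C2→Lobby (4), C4→Lobby (6), StairC→Exit (5); capacity 4 + 6 + 5 = 15.
This cut is saturated, so no flow can exceed 15.

15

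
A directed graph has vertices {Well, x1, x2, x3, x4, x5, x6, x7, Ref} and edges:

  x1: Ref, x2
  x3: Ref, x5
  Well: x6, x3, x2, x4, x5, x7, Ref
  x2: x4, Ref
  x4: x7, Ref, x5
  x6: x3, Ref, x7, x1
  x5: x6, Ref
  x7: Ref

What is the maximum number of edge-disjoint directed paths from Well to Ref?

Assign every edge capacity 1; by Menger, the answer equals the max flow.
Path Well→Ref (+1); total 1.
Path Well→x2→Ref (+1); total 2.
Path Well→x3→Ref (+1); total 3.
Path Well→x4→Ref (+1); total 4.
Path Well→x5→Ref (+1); total 5.
Path Well→x6→Ref (+1); total 6.
Path Well→x7→Ref (+1); total 7.
No residual Well→Ref path; max flow = 7.
Certifying cut of size 7: {Well→Ref, Well→x2, Well→x3, Well→x4, Well→x5, Well→x6, Well→x7}.

7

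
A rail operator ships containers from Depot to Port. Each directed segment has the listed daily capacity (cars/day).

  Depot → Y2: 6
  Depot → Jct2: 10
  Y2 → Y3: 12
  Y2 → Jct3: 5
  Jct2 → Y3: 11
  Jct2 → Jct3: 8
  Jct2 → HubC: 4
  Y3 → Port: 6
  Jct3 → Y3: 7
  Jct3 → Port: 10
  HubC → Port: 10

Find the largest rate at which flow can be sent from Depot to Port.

Augment Depot→Y2→Y3→Port: bottleneck 6, flow now 6.
Augment Depot→Jct2→Jct3→Port: bottleneck 8, flow now 14.
Augment Depot→Jct2→HubC→Port: bottleneck 2, flow now 16.
No augmenting path remains; maximum flow = 16.
In the residual graph, reachable from Depot: {Depot}.
Min-cut edges: Depot→Y2 (6), Depot→Jct2 (10); capacity 6 + 10 = 16.
This cut is saturated, so no flow can exceed 16.

16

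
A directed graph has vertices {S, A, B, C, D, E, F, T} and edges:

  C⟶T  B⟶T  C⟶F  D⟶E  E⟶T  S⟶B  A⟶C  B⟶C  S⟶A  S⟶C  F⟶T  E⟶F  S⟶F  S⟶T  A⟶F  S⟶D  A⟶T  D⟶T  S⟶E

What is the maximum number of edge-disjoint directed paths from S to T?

Assign every edge capacity 1; by Menger, the answer equals the max flow.
Path S→T (+1); total 1.
Path S→A→T (+1); total 2.
Path S→B→T (+1); total 3.
Path S→C→T (+1); total 4.
Path S→D→T (+1); total 5.
Path S→E→T (+1); total 6.
Path S→F→T (+1); total 7.
No residual S→T path; max flow = 7.
Certifying cut of size 7: {S→A, S→B, S→C, S→D, S→E, S→F, S→T}.

7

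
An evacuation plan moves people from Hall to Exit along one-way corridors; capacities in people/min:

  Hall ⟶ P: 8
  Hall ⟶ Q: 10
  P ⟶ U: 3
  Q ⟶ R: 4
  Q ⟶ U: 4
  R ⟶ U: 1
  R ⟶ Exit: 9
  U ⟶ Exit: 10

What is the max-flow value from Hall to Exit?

11

Augment Hall→P→U→Exit: bottleneck 3, flow now 3.
Augment Hall→Q→R→Exit: bottleneck 4, flow now 7.
Augment Hall→Q→U→Exit: bottleneck 4, flow now 11.
No augmenting path remains; maximum flow = 11.
In the residual graph, reachable from Hall: {Hall, P, Q}.
Min-cut edges: P→U (3), Q→R (4), Q→U (4); capacity 3 + 4 + 4 = 11.
This cut is saturated, so no flow can exceed 11.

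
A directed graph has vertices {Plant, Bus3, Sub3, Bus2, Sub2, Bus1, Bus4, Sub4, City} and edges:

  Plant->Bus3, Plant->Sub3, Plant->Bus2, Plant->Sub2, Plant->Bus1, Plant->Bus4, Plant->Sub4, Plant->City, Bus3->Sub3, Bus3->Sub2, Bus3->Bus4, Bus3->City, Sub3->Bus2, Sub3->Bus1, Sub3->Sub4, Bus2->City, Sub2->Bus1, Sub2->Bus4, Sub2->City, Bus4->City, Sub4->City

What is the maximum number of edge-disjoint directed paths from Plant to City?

Assign every edge capacity 1; by Menger, the answer equals the max flow.
Path Plant→City (+1); total 1.
Path Plant→Bus3→City (+1); total 2.
Path Plant→Bus2→City (+1); total 3.
Path Plant→Sub2→City (+1); total 4.
Path Plant→Bus4→City (+1); total 5.
Path Plant→Sub4→City (+1); total 6.
No residual Plant→City path; max flow = 6.
Certifying cut of size 6: {Bus2→City, Plant→Bus3, Plant→Bus4, Plant→City, Plant→Sub2, Sub4→City}.

6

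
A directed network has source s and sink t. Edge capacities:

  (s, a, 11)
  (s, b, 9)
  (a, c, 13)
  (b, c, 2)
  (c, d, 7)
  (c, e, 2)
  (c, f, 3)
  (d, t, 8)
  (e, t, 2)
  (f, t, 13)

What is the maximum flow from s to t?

12

Augment s→a→c→d→t: bottleneck 7, flow now 7.
Augment s→a→c→e→t: bottleneck 2, flow now 9.
Augment s→a→c→f→t: bottleneck 2, flow now 11.
Augment s→b→c→f→t: bottleneck 1, flow now 12.
No augmenting path remains; maximum flow = 12.
In the residual graph, reachable from s: {s, a, b, c}.
Min-cut edges: c→d (7), c→e (2), c→f (3); capacity 7 + 2 + 3 = 12.
This cut is saturated, so no flow can exceed 12.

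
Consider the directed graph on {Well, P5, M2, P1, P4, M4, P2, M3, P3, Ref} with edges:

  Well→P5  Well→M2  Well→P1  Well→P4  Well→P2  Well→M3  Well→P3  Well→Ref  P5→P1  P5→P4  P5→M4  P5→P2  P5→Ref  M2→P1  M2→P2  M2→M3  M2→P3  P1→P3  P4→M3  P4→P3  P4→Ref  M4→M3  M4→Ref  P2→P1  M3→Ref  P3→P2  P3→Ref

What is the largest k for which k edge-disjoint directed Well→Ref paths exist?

Assign every edge capacity 1; by Menger, the answer equals the max flow.
Path Well→Ref (+1); total 1.
Path Well→P5→Ref (+1); total 2.
Path Well→P4→Ref (+1); total 3.
Path Well→M3→Ref (+1); total 4.
Path Well→P3→Ref (+1); total 5.
No residual Well→Ref path; max flow = 5.
Certifying cut of size 5: {M3→Ref, P3→Ref, Well→P4, Well→P5, Well→Ref}.

5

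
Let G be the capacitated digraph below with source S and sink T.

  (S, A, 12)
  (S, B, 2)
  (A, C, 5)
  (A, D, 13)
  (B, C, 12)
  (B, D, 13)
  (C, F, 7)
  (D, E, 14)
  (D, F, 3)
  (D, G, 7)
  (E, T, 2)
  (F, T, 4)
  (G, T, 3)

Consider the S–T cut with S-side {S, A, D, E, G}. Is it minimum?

Given cut capacity: 2 + 5 + 3 + 2 + 3 = 15.
Augment S→A→C→F→T: bottleneck 4, flow now 4.
Augment S→A→D→E→T: bottleneck 2, flow now 6.
Augment S→A→D→G→T: bottleneck 3, flow now 9.
No augmenting path remains; maximum flow = 9.
In the residual graph, reachable from S: {S, A, B, C, D, E, F, G}.
Min-cut edges: E→T (2), F→T (4), G→T (3); capacity 2 + 4 + 3 = 9.
Cut capacity 15 exceeds the max flow 9, so it is not minimum.

No — its capacity is 15, but the minimum cut has capacity 9.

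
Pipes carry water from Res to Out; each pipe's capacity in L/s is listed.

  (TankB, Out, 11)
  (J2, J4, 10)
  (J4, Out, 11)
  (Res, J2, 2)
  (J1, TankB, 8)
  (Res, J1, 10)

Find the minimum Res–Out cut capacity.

10

Augment Res→J2→J4→Out: bottleneck 2, flow now 2.
Augment Res→J1→TankB→Out: bottleneck 8, flow now 10.
No augmenting path remains; maximum flow = 10.
By max-flow min-cut, the minimum cut capacity equals the max flow.
In the residual graph, reachable from Res: {Res, J1}.
Min-cut edges: Res→J2 (2), J1→TankB (8); capacity 2 + 8 = 10.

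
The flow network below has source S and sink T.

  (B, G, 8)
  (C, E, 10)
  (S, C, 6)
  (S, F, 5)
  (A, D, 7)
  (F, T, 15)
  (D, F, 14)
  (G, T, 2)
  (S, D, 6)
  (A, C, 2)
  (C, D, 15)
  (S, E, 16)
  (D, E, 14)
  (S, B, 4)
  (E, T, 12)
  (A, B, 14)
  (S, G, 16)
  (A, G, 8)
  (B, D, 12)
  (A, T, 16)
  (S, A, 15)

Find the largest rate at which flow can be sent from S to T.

Augment S→A→T: bottleneck 15, flow now 15.
Augment S→E→T: bottleneck 12, flow now 27.
Augment S→F→T: bottleneck 5, flow now 32.
Augment S→G→T: bottleneck 2, flow now 34.
Augment S→D→F→T: bottleneck 6, flow now 40.
Augment S→B→D→F→T: bottleneck 4, flow now 44.
No augmenting path remains; maximum flow = 44.
In the residual graph, reachable from S: {S, B, C, D, E, F, G}.
Min-cut edges: S→A (15), E→T (12), F→T (15), G→T (2); capacity 15 + 12 + 15 + 2 = 44.
This cut is saturated, so no flow can exceed 44.

44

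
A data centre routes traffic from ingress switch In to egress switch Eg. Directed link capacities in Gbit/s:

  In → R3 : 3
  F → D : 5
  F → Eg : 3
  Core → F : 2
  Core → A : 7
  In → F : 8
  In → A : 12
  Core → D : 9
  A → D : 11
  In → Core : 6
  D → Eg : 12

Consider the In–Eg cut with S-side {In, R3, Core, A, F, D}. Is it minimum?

Given cut capacity: 3 + 12 = 15.
Augment In→F→Eg: bottleneck 3, flow now 3.
Augment In→Core→D→Eg: bottleneck 6, flow now 9.
Augment In→A→D→Eg: bottleneck 6, flow now 15.
No augmenting path remains; maximum flow = 15.
Cut capacity 15 equals the max flow, so it is a minimum cut.

Yes — it is a minimum cut (capacity 15).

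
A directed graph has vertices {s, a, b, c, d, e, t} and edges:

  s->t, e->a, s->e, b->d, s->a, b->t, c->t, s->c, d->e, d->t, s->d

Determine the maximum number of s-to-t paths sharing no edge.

Assign every edge capacity 1; by Menger, the answer equals the max flow.
Path s→t (+1); total 1.
Path s→c→t (+1); total 2.
Path s→d→t (+1); total 3.
No residual s→t path; max flow = 3.
Certifying cut of size 3: {s→c, s→d, s→t}.

3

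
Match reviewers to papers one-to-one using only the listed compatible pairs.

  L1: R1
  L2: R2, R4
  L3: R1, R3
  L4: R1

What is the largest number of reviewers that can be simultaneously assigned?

3

Unit-capacity flow: source→left, listed edges, right→sink; max matching = max flow.
Augmenting path L1→R1 (+1); matched 1.
Augmenting path L2→R2 (+1); matched 2.
Augmenting path L3→R3 (+1); matched 3.
No augmenting path remains; maximum matching = 3.
König certificate: {L2, L3, R1} is a vertex cover of size 3 (every listed pair touches it), so no matching can be larger.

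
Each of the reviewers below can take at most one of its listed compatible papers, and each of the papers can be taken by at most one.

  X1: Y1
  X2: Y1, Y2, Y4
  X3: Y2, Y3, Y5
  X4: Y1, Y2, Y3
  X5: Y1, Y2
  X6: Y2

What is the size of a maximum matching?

5

Unit-capacity flow: source→left, listed edges, right→sink; max matching = max flow.
Augmenting path X1→Y1 (+1); matched 1.
Augmenting path X2→Y2 (+1); matched 2.
Augmenting path X3→Y3 (+1); matched 3.
Augmenting path X4→Y2→X2→Y4 (+1); matched 4.
Augmenting path X5→Y2→X4→Y3→X3→Y5 (+1); matched 5.
No augmenting path remains; maximum matching = 5.
König certificate: {X2, X3, X4, Y1, Y2} is a vertex cover of size 5 (every listed pair touches it), so no matching can be larger.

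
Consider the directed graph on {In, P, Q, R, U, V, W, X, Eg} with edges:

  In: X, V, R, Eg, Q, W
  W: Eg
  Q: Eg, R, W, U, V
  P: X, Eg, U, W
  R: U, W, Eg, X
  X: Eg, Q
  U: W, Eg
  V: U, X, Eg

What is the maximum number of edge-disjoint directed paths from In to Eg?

6

Assign every edge capacity 1; by Menger, the answer equals the max flow.
Path In→Eg (+1); total 1.
Path In→Q→Eg (+1); total 2.
Path In→R→Eg (+1); total 3.
Path In→V→Eg (+1); total 4.
Path In→W→Eg (+1); total 5.
Path In→X→Eg (+1); total 6.
No residual In→Eg path; max flow = 6.
Certifying cut of size 6: {In→Eg, In→Q, In→R, In→V, In→W, In→X}.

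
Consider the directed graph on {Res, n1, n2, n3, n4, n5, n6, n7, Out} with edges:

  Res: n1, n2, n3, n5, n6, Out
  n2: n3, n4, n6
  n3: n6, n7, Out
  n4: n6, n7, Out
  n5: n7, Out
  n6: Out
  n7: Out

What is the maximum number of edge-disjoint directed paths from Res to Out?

Assign every edge capacity 1; by Menger, the answer equals the max flow.
Path Res→Out (+1); total 1.
Path Res→n3→Out (+1); total 2.
Path Res→n5→Out (+1); total 3.
Path Res→n6→Out (+1); total 4.
Path Res→n2→n4→Out (+1); total 5.
No residual Res→Out path; max flow = 5.
Certifying cut of size 5: {Res→Out, Res→n2, Res→n3, Res→n5, Res→n6}.

5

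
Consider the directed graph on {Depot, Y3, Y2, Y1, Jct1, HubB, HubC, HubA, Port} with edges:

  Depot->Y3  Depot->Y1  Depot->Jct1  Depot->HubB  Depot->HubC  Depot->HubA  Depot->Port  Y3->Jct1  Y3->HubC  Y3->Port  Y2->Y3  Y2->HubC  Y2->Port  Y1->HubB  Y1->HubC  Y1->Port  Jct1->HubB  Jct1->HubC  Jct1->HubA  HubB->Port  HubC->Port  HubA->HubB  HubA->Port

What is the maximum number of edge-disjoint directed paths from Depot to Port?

Assign every edge capacity 1; by Menger, the answer equals the max flow.
Path Depot→Port (+1); total 1.
Path Depot→Y3→Port (+1); total 2.
Path Depot→Y1→Port (+1); total 3.
Path Depot→HubB→Port (+1); total 4.
Path Depot→HubC→Port (+1); total 5.
Path Depot→HubA→Port (+1); total 6.
No residual Depot→Port path; max flow = 6.
Certifying cut of size 6: {Depot→Port, Depot→Y1, Depot→Y3, HubA→Port, HubB→Port, HubC→Port}.

6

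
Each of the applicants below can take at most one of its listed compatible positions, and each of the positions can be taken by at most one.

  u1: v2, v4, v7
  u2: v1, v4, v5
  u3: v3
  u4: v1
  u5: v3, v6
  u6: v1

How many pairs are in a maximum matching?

5

Unit-capacity flow: source→left, listed edges, right→sink; max matching = max flow.
Augmenting path u1→v2 (+1); matched 1.
Augmenting path u2→v1 (+1); matched 2.
Augmenting path u3→v3 (+1); matched 3.
Augmenting path u5→v6 (+1); matched 4.
Augmenting path u4→v1→u2→v4 (+1); matched 5.
No augmenting path remains; maximum matching = 5.
König certificate: {u1, u2, u3, u5, v1} is a vertex cover of size 5 (every listed pair touches it), so no matching can be larger.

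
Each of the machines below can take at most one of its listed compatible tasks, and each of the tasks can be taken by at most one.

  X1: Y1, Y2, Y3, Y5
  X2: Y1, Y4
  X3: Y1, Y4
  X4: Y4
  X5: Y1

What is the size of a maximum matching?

Unit-capacity flow: source→left, listed edges, right→sink; max matching = max flow.
Augmenting path X1→Y1 (+1); matched 1.
Augmenting path X2→Y4 (+1); matched 2.
Augmenting path X3→Y1→X1→Y2 (+1); matched 3.
No augmenting path remains; maximum matching = 3.
König certificate: {X1, Y1, Y4} is a vertex cover of size 3 (every listed pair touches it), so no matching can be larger.

3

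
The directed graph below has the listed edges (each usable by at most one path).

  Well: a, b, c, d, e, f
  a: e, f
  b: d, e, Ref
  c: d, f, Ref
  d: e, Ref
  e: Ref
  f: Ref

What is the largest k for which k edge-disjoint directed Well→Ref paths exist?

Assign every edge capacity 1; by Menger, the answer equals the max flow.
Path Well→b→Ref (+1); total 1.
Path Well→c→Ref (+1); total 2.
Path Well→d→Ref (+1); total 3.
Path Well→e→Ref (+1); total 4.
Path Well→f→Ref (+1); total 5.
No residual Well→Ref path; max flow = 5.
Certifying cut of size 5: {Well→b, Well→c, Well→d, e→Ref, f→Ref}.

5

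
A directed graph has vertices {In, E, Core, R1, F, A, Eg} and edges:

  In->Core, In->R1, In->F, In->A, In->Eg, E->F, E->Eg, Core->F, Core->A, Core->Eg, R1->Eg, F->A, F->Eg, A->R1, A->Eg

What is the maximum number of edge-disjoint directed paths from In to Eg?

5

Assign every edge capacity 1; by Menger, the answer equals the max flow.
Path In→Eg (+1); total 1.
Path In→Core→Eg (+1); total 2.
Path In→R1→Eg (+1); total 3.
Path In→F→Eg (+1); total 4.
Path In→A→Eg (+1); total 5.
No residual In→Eg path; max flow = 5.
Certifying cut of size 5: {In→A, In→Core, In→Eg, In→F, In→R1}.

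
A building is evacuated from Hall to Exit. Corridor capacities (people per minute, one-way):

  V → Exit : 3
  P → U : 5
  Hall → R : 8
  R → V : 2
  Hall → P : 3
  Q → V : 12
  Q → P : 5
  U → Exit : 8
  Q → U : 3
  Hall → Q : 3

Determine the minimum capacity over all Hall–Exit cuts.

Augment Hall→P→U→Exit: bottleneck 3, flow now 3.
Augment Hall→Q→U→Exit: bottleneck 3, flow now 6.
Augment Hall→R→V→Exit: bottleneck 2, flow now 8.
No augmenting path remains; maximum flow = 8.
By max-flow min-cut, the minimum cut capacity equals the max flow.
In the residual graph, reachable from Hall: {Hall, R}.
Min-cut edges: Hall→P (3), Hall→Q (3), R→V (2); capacity 3 + 3 + 2 = 8.

8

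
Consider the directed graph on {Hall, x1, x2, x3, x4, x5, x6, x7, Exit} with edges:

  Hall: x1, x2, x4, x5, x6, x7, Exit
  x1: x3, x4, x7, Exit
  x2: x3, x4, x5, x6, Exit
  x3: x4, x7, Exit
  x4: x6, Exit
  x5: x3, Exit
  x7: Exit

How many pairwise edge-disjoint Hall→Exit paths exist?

Assign every edge capacity 1; by Menger, the answer equals the max flow.
Path Hall→Exit (+1); total 1.
Path Hall→x1→Exit (+1); total 2.
Path Hall→x2→Exit (+1); total 3.
Path Hall→x4→Exit (+1); total 4.
Path Hall→x5→Exit (+1); total 5.
Path Hall→x7→Exit (+1); total 6.
No residual Hall→Exit path; max flow = 6.
Certifying cut of size 6: {Hall→Exit, Hall→x1, Hall→x2, Hall→x4, Hall→x5, Hall→x7}.

6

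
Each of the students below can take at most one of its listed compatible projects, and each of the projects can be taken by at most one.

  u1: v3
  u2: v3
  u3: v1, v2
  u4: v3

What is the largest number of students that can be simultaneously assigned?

2

Unit-capacity flow: source→left, listed edges, right→sink; max matching = max flow.
Augmenting path u1→v3 (+1); matched 1.
Augmenting path u3→v1 (+1); matched 2.
No augmenting path remains; maximum matching = 2.
König certificate: {u3, v3} is a vertex cover of size 2 (every listed pair touches it), so no matching can be larger.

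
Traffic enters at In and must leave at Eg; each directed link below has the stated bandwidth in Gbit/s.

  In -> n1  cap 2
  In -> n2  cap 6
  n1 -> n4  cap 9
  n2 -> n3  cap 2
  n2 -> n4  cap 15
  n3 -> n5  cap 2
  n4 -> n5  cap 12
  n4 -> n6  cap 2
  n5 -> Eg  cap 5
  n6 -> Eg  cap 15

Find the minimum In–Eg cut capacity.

7

Augment In→n1→n4→n5→Eg: bottleneck 2, flow now 2.
Augment In→n2→n3→n5→Eg: bottleneck 2, flow now 4.
Augment In→n2→n4→n5→Eg: bottleneck 1, flow now 5.
Augment In→n2→n4→n6→Eg: bottleneck 2, flow now 7.
No augmenting path remains; maximum flow = 7.
By max-flow min-cut, the minimum cut capacity equals the max flow.
In the residual graph, reachable from In: {In, n1, n2, n3, n4, n5}.
Min-cut edges: n4→n6 (2), n5→Eg (5); capacity 2 + 5 = 7.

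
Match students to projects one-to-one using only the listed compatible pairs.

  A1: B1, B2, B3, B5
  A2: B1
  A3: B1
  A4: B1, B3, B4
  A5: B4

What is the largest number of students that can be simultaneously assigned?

Unit-capacity flow: source→left, listed edges, right→sink; max matching = max flow.
Augmenting path A1→B1 (+1); matched 1.
Augmenting path A4→B3 (+1); matched 2.
Augmenting path A5→B4 (+1); matched 3.
Augmenting path A2→B1→A1→B2 (+1); matched 4.
No augmenting path remains; maximum matching = 4.
König certificate: {A1, A4, A5, B1} is a vertex cover of size 4 (every listed pair touches it), so no matching can be larger.

4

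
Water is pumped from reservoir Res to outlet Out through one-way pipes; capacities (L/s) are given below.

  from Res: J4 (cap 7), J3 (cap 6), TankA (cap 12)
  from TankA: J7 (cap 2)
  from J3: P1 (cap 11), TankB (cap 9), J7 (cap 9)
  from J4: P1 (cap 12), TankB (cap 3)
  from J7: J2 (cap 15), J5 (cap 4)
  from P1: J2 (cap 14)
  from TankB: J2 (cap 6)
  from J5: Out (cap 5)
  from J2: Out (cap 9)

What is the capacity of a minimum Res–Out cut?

Augment Res→TankA→J7→J5→Out: bottleneck 2, flow now 2.
Augment Res→J3→J7→J5→Out: bottleneck 2, flow now 4.
Augment Res→J3→J7→J2→Out: bottleneck 4, flow now 8.
Augment Res→J4→P1→J2→Out: bottleneck 5, flow now 13.
No augmenting path remains; maximum flow = 13.
By max-flow min-cut, the minimum cut capacity equals the max flow.
In the residual graph, reachable from Res: {Res, TankA, J3, J4, J7, P1, TankB, J2}.
Min-cut edges: J7→J5 (4), J2→Out (9); capacity 4 + 9 = 13.

13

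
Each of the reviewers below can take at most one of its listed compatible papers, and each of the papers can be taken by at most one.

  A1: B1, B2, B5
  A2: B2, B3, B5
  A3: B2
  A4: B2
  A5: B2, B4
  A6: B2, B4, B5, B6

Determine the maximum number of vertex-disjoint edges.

Unit-capacity flow: source→left, listed edges, right→sink; max matching = max flow.
Augmenting path A1→B1 (+1); matched 1.
Augmenting path A2→B2 (+1); matched 2.
Augmenting path A5→B4 (+1); matched 3.
Augmenting path A6→B5 (+1); matched 4.
Augmenting path A3→B2→A2→B3 (+1); matched 5.
No augmenting path remains; maximum matching = 5.
König certificate: {A1, A2, A5, A6, B2} is a vertex cover of size 5 (every listed pair touches it), so no matching can be larger.

5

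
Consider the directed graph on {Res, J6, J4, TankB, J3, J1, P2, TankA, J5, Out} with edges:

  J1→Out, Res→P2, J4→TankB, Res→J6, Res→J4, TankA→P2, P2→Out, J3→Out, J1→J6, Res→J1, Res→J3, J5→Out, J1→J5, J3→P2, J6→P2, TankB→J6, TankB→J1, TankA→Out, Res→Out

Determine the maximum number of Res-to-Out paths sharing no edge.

5

Assign every edge capacity 1; by Menger, the answer equals the max flow.
Path Res→Out (+1); total 1.
Path Res→J3→Out (+1); total 2.
Path Res→J1→Out (+1); total 3.
Path Res→P2→Out (+1); total 4.
Path Res→J4→TankB→J1→J5→Out (+1); total 5.
No residual Res→Out path; max flow = 5.
Certifying cut of size 5: {P2→Out, Res→J1, Res→J3, Res→J4, Res→Out}.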